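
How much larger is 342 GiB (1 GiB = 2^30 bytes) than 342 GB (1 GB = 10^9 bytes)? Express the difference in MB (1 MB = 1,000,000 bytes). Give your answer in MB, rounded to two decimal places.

342 GiB = 342 × 1,073,741,824 = 367,219,703,808 bytes
342 GB = 342 × 1,000,000,000 = 342,000,000,000 bytes
difference = 25,219,703,808 bytes
25,219,703,808 / 1,000,000 = 25,219.70 MB

25,219.70 MB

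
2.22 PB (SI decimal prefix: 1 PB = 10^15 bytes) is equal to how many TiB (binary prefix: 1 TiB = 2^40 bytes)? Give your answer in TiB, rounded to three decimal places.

2.22 PB = 2.22 × 10^15 bytes = 2,220,000,000,000,000 bytes
1 TiB = 2^40 bytes = 1,099,511,627,776 bytes
2,220,000,000,000,000 / 1,099,511,627,776 = 2,019.078 TiB

2,019.078 TiB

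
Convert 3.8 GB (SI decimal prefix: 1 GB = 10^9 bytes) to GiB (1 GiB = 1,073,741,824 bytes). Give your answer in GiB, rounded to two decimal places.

3.8 GB = 3.8 × 10^9 bytes = 3,800,000,000 bytes
1 GiB = 1,073,741,824 bytes
3,800,000,000 / 1,073,741,824 = 3.54 GiB

3.54 GiB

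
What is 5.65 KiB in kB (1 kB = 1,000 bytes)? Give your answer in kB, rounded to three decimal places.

5.786 kB

5.65 KiB × 1,024 bytes/KiB = 5,785.6 bytes
1 kB = 10^3 bytes = 1,000 bytes
5,785.6 / 1,000 = 5.786 kB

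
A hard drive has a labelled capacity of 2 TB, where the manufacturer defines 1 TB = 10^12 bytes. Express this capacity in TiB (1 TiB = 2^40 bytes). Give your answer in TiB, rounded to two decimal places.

2 TB = 2 × 10^12 bytes = 2,000,000,000,000 bytes
1 TiB = 1,099,511,627,776 bytes
2,000,000,000,000 / 1,099,511,627,776 = 1.82 TiB

1.82 TiB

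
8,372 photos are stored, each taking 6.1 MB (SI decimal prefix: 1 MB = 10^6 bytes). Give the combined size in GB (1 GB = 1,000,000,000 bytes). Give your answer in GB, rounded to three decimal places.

51.069 GB

Total = 8,372 × 6.1 MB = 51069.2 MB
= 51069.2 × 1,000,000 bytes = 51,069,200,000 bytes
1 GB = 1,000,000,000 bytes
51,069,200,000 / 1,000,000,000 = 51.069 GB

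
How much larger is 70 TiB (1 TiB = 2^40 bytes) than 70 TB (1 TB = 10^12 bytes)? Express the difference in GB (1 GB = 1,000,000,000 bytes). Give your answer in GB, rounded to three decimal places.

6,965.814 GB

70 TiB = 70 × 1,099,511,627,776 = 76,965,813,944,320 bytes
70 TB = 70 × 1,000,000,000,000 = 70,000,000,000,000 bytes
difference = 6,965,813,944,320 bytes
6,965,813,944,320 / 1,000,000,000 = 6,965.814 GB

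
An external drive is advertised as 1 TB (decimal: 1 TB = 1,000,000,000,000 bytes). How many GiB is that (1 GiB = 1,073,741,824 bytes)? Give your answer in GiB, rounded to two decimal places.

931.32 GiB

1 TB = 1 × 10^12 bytes = 1,000,000,000,000 bytes
1 GiB = 1,073,741,824 bytes
1,000,000,000,000 / 1,073,741,824 = 931.32 GiB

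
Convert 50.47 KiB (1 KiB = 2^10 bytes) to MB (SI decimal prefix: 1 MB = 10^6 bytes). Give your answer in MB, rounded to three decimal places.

50.47 KiB × 1,024 bytes/KiB = 51,681.28 bytes
1 MB = 1,000,000 bytes
51,681.28 / 1,000,000 = 0.052 MB

0.052 MB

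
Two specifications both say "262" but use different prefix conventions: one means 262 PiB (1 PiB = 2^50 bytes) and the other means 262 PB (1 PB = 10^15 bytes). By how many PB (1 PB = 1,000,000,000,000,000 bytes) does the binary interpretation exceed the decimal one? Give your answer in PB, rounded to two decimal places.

32.99 PB

262 PiB = 262 × 1,125,899,906,842,624 = 294,985,775,592,767,488 bytes
262 PB = 262 × 1,000,000,000,000,000 = 262,000,000,000,000,000 bytes
difference = 32,985,775,592,767,488 bytes
32,985,775,592,767,488 / 1,000,000,000,000,000 = 32.99 PB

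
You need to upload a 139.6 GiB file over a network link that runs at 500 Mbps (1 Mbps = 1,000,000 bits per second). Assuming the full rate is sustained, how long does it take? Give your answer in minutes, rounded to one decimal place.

139.6 GiB = 149,894,358,630.4 bytes = 1,199,154,869,043.2 bits
500 Mbps = 500,000,000 bits/s
time = 1,199,154,869,043.2 / 500,000,000 = 2,398.31 s
2,398.31 s / 60 = 40.0 minutes

40.0 minutes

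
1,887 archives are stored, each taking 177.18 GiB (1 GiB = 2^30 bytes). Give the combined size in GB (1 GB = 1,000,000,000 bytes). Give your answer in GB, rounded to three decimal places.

358,993.403 GB

Total = 1,887 × 177.18 GiB = 334338.66 GiB
= 334338.66 × 1,073,741,824 bytes = 358,993,402,622,115.84 bytes
1 GB = 1,000,000,000 bytes
358,993,402,622,115.84 / 1,000,000,000 = 358,993.403 GB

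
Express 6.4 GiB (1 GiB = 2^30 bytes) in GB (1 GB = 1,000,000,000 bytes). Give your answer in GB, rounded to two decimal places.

6.87 GB

6.4 GiB = 6.4 × 2^30 bytes = 6,871,947,673.6 bytes
1 GB = 10^9 bytes = 1,000,000,000 bytes
6,871,947,673.6 / 1,000,000,000 = 6.87 GB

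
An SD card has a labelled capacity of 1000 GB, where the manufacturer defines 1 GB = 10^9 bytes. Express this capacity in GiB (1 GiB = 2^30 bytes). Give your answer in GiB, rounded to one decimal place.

931.3 GiB

1000 GB × 1,000,000,000 bytes/GB = 1,000,000,000,000 bytes
1 GiB = 2^30 bytes = 1,073,741,824 bytes
1,000,000,000,000 / 1,073,741,824 = 931.3 GiB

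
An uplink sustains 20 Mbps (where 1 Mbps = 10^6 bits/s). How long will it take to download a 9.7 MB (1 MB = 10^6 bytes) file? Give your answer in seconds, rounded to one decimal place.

3.9 seconds

9.7 MB = 9,700,000 bytes = 77,600,000 bits
20 Mbps = 20,000,000 bits/s
time = 77,600,000 / 20,000,000 = 3.9 s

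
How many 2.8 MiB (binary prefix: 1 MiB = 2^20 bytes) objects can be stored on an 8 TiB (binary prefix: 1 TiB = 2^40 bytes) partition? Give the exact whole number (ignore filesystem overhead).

Capacity: 8 TiB = 8,796,093,022,208 bytes
Per item: 2.8 MiB = 2,936,012.8 bytes
⌊8,796,093,022,208 / 2,936,012.8⌋ = 2,995,931

2,995,931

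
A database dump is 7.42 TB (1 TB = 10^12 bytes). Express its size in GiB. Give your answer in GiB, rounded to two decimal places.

6,910.41 GiB

7.42 TB × 1,000,000,000,000 bytes/TB = 7,420,000,000,000 bytes
1 GiB = 2^30 bytes = 1,073,741,824 bytes
7,420,000,000,000 / 1,073,741,824 = 6,910.41 GiB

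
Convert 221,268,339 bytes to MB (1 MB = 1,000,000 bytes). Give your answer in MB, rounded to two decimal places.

221,268,339 bytes given.
1 MB = 10^6 bytes = 1,000,000 bytes
221,268,339 / 1,000,000 = 221.27 MB

221.27 MB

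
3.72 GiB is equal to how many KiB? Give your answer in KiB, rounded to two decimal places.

3,900,702.72 KiB

3.72 GiB × 1,073,741,824 bytes/GiB = 3,994,319,585.28 bytes
1 KiB = 2^10 bytes = 1,024 bytes
3,994,319,585.28 / 1,024 = 3,900,702.72 KiB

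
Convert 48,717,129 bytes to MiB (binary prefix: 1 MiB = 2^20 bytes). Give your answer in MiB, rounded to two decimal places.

48,717,129 bytes given.
1 MiB = 1,048,576 bytes
48,717,129 / 1,048,576 = 46.46 MiB

46.46 MiB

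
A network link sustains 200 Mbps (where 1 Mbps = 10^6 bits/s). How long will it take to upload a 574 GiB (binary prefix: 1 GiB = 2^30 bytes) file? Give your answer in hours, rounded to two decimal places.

6.85 hours

574 GiB = 616,327,806,976 bytes = 4,930,622,455,808 bits
200 Mbps = 200,000,000 bits/s
time = 4,930,622,455,808 / 200,000,000 = 24,653.1123 s
24,653.1123 s / 3600 = 6.85 hours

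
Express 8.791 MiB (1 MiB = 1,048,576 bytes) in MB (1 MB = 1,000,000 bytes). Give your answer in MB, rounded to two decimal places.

8.791 MiB = 8.791 × 2^20 bytes = 9,218,031.616 bytes
1 MB = 1,000,000 bytes
9,218,031.616 / 1,000,000 = 9.22 MB

9.22 MB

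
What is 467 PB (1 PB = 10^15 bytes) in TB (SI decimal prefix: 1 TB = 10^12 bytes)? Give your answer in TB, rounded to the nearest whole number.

467,000 TB

467 PB × 1,000,000,000,000,000 bytes/PB = 467,000,000,000,000,000 bytes
1 TB = 1,000,000,000,000 bytes
467,000,000,000,000,000 / 1,000,000,000,000 = 467,000 TB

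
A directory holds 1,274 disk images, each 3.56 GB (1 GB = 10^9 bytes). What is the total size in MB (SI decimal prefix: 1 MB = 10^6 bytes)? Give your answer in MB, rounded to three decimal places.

Total = 1,274 × 3.56 GB = 4535.44 GB
= 4535.44 × 1,000,000,000 bytes = 4,535,440,000,000 bytes
1 MB = 1,000,000 bytes
4,535,440,000,000 / 1,000,000 = 4,535,440.000 MB

4,535,440.000 MB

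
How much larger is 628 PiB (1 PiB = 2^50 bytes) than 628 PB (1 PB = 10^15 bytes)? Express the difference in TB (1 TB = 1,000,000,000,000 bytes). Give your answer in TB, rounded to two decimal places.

79,065.14 TB

628 PiB = 628 × 1,125,899,906,842,624 = 707,065,141,497,167,872 bytes
628 PB = 628 × 1,000,000,000,000,000 = 628,000,000,000,000,000 bytes
difference = 79,065,141,497,167,872 bytes
79,065,141,497,167,872 / 1,000,000,000,000 = 79,065.14 TB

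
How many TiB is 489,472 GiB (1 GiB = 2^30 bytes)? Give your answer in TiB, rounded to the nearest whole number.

489,472 GiB × 1,073,741,824 bytes/GiB = 525,566,558,076,928 bytes
1 TiB = 2^40 bytes = 1,099,511,627,776 bytes
525,566,558,076,928 / 1,099,511,627,776 = 478 TiB

478 TiB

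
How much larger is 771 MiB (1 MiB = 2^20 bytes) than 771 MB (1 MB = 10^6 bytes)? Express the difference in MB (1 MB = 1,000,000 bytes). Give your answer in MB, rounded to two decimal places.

37.45 MB

771 MiB = 771 × 1,048,576 = 808,452,096 bytes
771 MB = 771 × 1,000,000 = 771,000,000 bytes
difference = 37,452,096 bytes
37,452,096 / 1,000,000 = 37.45 MB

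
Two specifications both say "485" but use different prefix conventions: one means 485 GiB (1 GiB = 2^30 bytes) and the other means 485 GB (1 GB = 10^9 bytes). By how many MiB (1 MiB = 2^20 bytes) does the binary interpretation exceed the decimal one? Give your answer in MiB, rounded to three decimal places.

34,107.957 MiB

485 GiB = 485 × 1,073,741,824 = 520,764,784,640 bytes
485 GB = 485 × 1,000,000,000 = 485,000,000,000 bytes
difference = 35,764,784,640 bytes
35,764,784,640 / 1,048,576 = 34,107.957 MiB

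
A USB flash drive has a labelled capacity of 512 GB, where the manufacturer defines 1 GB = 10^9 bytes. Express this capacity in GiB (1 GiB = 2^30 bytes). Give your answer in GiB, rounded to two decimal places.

476.84 GiB

512 GB = 512 × 10^9 bytes = 512,000,000,000 bytes
1 GiB = 2^30 bytes = 1,073,741,824 bytes
512,000,000,000 / 1,073,741,824 = 476.84 GiB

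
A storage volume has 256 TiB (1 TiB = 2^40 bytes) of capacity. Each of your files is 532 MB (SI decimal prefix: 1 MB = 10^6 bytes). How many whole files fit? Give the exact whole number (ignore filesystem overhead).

529,088

Capacity: 256 TiB = 281,474,976,710,656 bytes
Per item: 532 MB = 532,000,000 bytes
⌊281,474,976,710,656 / 532,000,000⌋ = 529,088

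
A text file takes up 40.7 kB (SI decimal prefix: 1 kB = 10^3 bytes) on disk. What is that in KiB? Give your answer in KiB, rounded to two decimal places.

39.75 KiB

40.7 kB × 1,000 bytes/kB = 40,700 bytes
1 KiB = 2^10 bytes = 1,024 bytes
40,700 / 1,024 = 39.75 KiB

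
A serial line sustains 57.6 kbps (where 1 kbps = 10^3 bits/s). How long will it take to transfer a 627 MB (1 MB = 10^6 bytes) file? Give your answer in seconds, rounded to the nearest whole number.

87,083 seconds

627 MB = 627,000,000 bytes = 5,016,000,000 bits
57.6 kbps = 57,600 bits/s
time = 5,016,000,000 / 57,600 = 87,083 s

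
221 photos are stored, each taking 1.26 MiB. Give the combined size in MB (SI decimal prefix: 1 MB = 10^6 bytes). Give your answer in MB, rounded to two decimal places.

291.99 MB

Total = 221 × 1.26 MiB = 278.46 MiB
= 278.46 × 1,048,576 bytes = 291,986,472.96 bytes
1 MB = 1,000,000 bytes
291,986,472.96 / 1,000,000 = 291.99 MB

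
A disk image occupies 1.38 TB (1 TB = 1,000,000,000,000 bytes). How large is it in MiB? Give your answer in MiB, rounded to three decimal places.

1.38 TB × 1,000,000,000,000 bytes/TB = 1,380,000,000,000 bytes
1 MiB = 2^20 bytes = 1,048,576 bytes
1,380,000,000,000 / 1,048,576 = 1,316,070.557 MiB

1,316,070.557 MiB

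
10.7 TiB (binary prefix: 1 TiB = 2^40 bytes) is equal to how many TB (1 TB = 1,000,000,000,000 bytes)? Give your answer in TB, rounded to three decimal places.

11.765 TB

10.7 TiB × 1,099,511,627,776 bytes/TiB = 11,764,774,417,203.2 bytes
1 TB = 1,000,000,000,000 bytes
11,764,774,417,203.2 / 1,000,000,000,000 = 11.765 TB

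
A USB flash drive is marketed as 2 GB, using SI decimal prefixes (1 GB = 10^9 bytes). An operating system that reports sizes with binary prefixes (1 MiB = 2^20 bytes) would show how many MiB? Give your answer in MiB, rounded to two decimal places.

2 GB × 1,000,000,000 bytes/GB = 2,000,000,000 bytes
1 MiB = 2^20 bytes = 1,048,576 bytes
2,000,000,000 / 1,048,576 = 1,907.35 MiB

1,907.35 MiB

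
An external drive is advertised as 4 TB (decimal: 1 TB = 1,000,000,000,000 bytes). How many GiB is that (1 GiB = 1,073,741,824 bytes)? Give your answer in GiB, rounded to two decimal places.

3,725.29 GiB

4 TB = 4 × 10^12 bytes = 4,000,000,000,000 bytes
1 GiB = 1,073,741,824 bytes
4,000,000,000,000 / 1,073,741,824 = 3,725.29 GiB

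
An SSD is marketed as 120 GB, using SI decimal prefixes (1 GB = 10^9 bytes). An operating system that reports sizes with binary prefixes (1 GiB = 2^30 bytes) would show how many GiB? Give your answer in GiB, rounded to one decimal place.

120 GB = 120 × 10^9 bytes = 120,000,000,000 bytes
1 GiB = 1,073,741,824 bytes
120,000,000,000 / 1,073,741,824 = 111.8 GiB

111.8 GiB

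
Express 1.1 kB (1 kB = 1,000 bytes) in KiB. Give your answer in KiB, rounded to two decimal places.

1.07 KiB

1.1 kB × 1,000 bytes/kB = 1,100 bytes
1 KiB = 1,024 bytes
1,100 / 1,024 = 1.07 KiB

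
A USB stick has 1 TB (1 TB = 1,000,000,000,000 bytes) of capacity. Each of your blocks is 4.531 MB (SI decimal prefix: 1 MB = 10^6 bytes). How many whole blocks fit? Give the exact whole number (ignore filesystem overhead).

220,701

Capacity: 1 TB = 1,000,000,000,000 bytes
Per item: 4.531 MB = 4,531,000 bytes
⌊1,000,000,000,000 / 4,531,000⌋ = 220,701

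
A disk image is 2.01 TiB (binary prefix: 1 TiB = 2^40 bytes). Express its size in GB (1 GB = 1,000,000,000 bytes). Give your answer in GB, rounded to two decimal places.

2.01 TiB = 2.01 × 2^40 bytes = 2,210,018,371,829.76 bytes
1 GB = 10^9 bytes = 1,000,000,000 bytes
2,210,018,371,829.76 / 1,000,000,000 = 2,210.02 GB

2,210.02 GB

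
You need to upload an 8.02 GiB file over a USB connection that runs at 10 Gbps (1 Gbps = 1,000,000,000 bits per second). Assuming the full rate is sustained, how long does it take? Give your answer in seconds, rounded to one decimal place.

8.02 GiB = 8,611,409,428.48 bytes = 68,891,275,427.84 bits
10 Gbps = 10,000,000,000 bits/s
time = 68,891,275,427.84 / 10,000,000,000 = 6.9 s

6.9 seconds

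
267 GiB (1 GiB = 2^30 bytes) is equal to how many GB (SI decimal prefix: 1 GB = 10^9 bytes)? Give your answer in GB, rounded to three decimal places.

286.689 GB

267 GiB = 267 × 2^30 bytes = 286,689,067,008 bytes
1 GB = 10^9 bytes = 1,000,000,000 bytes
286,689,067,008 / 1,000,000,000 = 286.689 GB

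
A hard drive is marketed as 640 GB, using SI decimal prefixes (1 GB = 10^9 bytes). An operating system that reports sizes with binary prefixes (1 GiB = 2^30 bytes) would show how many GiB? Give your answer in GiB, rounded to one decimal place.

640 GB = 640 × 10^9 bytes = 640,000,000,000 bytes
1 GiB = 2^30 bytes = 1,073,741,824 bytes
640,000,000,000 / 1,073,741,824 = 596.0 GiB

596.0 GiB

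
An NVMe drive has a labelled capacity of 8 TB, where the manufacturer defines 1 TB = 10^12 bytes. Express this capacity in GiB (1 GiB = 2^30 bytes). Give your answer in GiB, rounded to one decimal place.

7,450.6 GiB

8 TB = 8 × 10^12 bytes = 8,000,000,000,000 bytes
1 GiB = 1,073,741,824 bytes
8,000,000,000,000 / 1,073,741,824 = 7,450.6 GiB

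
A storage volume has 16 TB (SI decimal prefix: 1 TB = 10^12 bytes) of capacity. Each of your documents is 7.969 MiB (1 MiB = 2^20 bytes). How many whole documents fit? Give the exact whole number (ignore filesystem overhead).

Capacity: 16 TB = 16,000,000,000,000 bytes
Per item: 7.969 MiB = 8,356,102.144 bytes
⌊16,000,000,000,000 / 8,356,102.144⌋ = 1,914,768

1,914,768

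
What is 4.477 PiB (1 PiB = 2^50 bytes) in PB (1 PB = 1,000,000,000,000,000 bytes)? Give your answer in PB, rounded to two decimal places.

5.04 PB

4.477 PiB = 4.477 × 2^50 bytes = 5,040,653,882,934,427.648 bytes
1 PB = 10^15 bytes = 1,000,000,000,000,000 bytes
5,040,653,882,934,427.648 / 1,000,000,000,000,000 = 5.04 PB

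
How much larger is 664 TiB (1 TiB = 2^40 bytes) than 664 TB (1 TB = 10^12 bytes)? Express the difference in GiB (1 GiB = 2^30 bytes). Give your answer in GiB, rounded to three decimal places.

664 TiB = 664 × 1,099,511,627,776 = 730,075,720,843,264 bytes
664 TB = 664 × 1,000,000,000,000 = 664,000,000,000,000 bytes
difference = 66,075,720,843,264 bytes
66,075,720,843,264 / 1,073,741,824 = 61,537.810 GiB

61,537.810 GiB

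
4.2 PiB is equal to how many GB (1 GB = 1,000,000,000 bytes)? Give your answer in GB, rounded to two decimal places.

4,728,779.61 GB

4.2 PiB = 4.2 × 2^50 bytes = 4,728,779,608,739,020.8 bytes
1 GB = 10^9 bytes = 1,000,000,000 bytes
4,728,779,608,739,020.8 / 1,000,000,000 = 4,728,779.61 GB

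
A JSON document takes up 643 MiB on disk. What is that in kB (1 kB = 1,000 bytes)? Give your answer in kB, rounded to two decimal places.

643 MiB = 643 × 2^20 bytes = 674,234,368 bytes
1 kB = 10^3 bytes = 1,000 bytes
674,234,368 / 1,000 = 674,234.37 kB

674,234.37 kB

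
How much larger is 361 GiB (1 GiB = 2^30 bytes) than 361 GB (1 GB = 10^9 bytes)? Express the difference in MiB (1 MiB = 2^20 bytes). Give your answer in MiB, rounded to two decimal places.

25,387.57 MiB

361 GiB = 361 × 1,073,741,824 = 387,620,798,464 bytes
361 GB = 361 × 1,000,000,000 = 361,000,000,000 bytes
difference = 26,620,798,464 bytes
26,620,798,464 / 1,048,576 = 25,387.57 MiB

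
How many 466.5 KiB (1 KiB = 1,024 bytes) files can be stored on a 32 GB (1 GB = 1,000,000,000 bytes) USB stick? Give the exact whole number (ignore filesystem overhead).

66,988

Capacity: 32 GB = 32,000,000,000 bytes
Per item: 466.5 KiB = 477,696 bytes
⌊32,000,000,000 / 477,696⌋ = 66,988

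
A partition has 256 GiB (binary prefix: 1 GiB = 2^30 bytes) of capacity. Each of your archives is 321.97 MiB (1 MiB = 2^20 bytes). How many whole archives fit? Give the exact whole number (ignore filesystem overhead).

Capacity: 256 GiB = 274,877,906,944 bytes
Per item: 321.97 MiB = 337,610,014.72 bytes
⌊274,877,906,944 / 337,610,014.72⌋ = 814

814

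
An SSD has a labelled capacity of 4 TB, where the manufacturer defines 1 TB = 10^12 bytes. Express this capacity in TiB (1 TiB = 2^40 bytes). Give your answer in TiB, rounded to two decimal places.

4 TB = 4 × 10^12 bytes = 4,000,000,000,000 bytes
1 TiB = 2^40 bytes = 1,099,511,627,776 bytes
4,000,000,000,000 / 1,099,511,627,776 = 3.64 TiB

3.64 TiB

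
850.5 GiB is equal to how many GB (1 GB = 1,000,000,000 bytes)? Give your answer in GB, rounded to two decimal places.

913.22 GB

850.5 GiB = 850.5 × 2^30 bytes = 913,217,421,312 bytes
1 GB = 10^9 bytes = 1,000,000,000 bytes
913,217,421,312 / 1,000,000,000 = 913.22 GB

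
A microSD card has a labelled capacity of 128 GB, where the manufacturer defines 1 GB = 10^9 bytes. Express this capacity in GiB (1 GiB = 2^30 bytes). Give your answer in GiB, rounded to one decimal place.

119.2 GiB

128 GB × 1,000,000,000 bytes/GB = 128,000,000,000 bytes
1 GiB = 2^30 bytes = 1,073,741,824 bytes
128,000,000,000 / 1,073,741,824 = 119.2 GiB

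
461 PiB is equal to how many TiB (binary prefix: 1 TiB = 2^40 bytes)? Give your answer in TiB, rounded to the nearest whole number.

461 PiB × 1,125,899,906,842,624 bytes/PiB = 519,039,857,054,449,664 bytes
1 TiB = 2^40 bytes = 1,099,511,627,776 bytes
519,039,857,054,449,664 / 1,099,511,627,776 = 472,064 TiB

472,064 TiB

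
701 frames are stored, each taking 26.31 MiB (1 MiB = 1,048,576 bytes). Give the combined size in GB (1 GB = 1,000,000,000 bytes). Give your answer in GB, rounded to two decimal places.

Total = 701 × 26.31 MiB = 18443.31 MiB
= 18443.31 × 1,048,576 bytes = 19,339,212,226.56 bytes
1 GB = 1,000,000,000 bytes
19,339,212,226.56 / 1,000,000,000 = 19.34 GB

19.34 GB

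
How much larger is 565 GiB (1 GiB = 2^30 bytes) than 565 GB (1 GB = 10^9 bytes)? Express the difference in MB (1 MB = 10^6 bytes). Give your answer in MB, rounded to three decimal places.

41,664.131 MB

565 GiB = 565 × 1,073,741,824 = 606,664,130,560 bytes
565 GB = 565 × 1,000,000,000 = 565,000,000,000 bytes
difference = 41,664,130,560 bytes
41,664,130,560 / 1,000,000 = 41,664.131 MB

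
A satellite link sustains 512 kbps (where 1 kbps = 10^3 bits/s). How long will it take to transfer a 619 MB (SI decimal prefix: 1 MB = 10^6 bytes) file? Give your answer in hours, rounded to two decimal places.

619 MB = 619,000,000 bytes = 4,952,000,000 bits
512 kbps = 512,000 bits/s
time = 4,952,000,000 / 512,000 = 9,671.8750 s
9,671.8750 s / 3600 = 2.69 hours

2.69 hours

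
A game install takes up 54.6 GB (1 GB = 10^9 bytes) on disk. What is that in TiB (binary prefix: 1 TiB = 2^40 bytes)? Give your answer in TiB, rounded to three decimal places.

54.6 GB × 1,000,000,000 bytes/GB = 54,600,000,000 bytes
1 TiB = 2^40 bytes = 1,099,511,627,776 bytes
54,600,000,000 / 1,099,511,627,776 = 0.050 TiB

0.050 TiB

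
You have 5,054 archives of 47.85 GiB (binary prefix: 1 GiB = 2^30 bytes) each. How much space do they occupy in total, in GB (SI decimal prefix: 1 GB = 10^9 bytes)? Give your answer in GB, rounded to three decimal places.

Total = 5,054 × 47.85 GiB = 241833.9 GiB
= 241833.9 × 1,073,741,824 bytes = 259,667,172,891,033.6 bytes
1 GB = 1,000,000,000 bytes
259,667,172,891,033.6 / 1,000,000,000 = 259,667.173 GB

259,667.173 GB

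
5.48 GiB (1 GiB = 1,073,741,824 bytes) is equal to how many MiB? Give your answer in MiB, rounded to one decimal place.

5.48 GiB = 5.48 × 2^30 bytes = 5,884,105,195.52 bytes
1 MiB = 2^20 bytes = 1,048,576 bytes
5,884,105,195.52 / 1,048,576 = 5,611.5 MiB

5,611.5 MiB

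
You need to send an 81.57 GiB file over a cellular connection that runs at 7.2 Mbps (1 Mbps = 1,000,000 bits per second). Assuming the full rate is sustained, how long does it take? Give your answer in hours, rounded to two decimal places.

81.57 GiB = 87,585,120,583.68 bytes = 700,680,964,669.44 bits
7.2 Mbps = 7,200,000 bits/s
time = 700,680,964,669.44 / 7,200,000 = 97,316.8006 s
97,316.8006 s / 3600 = 27.03 hours

27.03 hours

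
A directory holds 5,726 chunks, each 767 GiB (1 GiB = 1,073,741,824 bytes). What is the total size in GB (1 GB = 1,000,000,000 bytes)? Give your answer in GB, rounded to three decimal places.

Total = 5,726 × 767 GiB = 4,391,842 GiB
= 4,391,842 × 1,073,741,824 bytes = 4,715,704,439,799,808 bytes
1 GB = 1,000,000,000 bytes
4,715,704,439,799,808 / 1,000,000,000 = 4,715,704.440 GB

4,715,704.440 GB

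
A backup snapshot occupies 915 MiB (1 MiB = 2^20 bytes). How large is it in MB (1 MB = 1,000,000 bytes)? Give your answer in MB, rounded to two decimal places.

959.45 MB

915 MiB × 1,048,576 bytes/MiB = 959,447,040 bytes
1 MB = 10^6 bytes = 1,000,000 bytes
959,447,040 / 1,000,000 = 959.45 MB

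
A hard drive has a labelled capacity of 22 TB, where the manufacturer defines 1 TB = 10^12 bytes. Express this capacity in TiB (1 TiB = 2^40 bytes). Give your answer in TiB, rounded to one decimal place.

22 TB = 22 × 10^12 bytes = 22,000,000,000,000 bytes
1 TiB = 2^40 bytes = 1,099,511,627,776 bytes
22,000,000,000,000 / 1,099,511,627,776 = 20.0 TiB

20.0 TiB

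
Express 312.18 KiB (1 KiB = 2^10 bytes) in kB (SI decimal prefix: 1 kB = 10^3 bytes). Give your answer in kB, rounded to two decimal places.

312.18 KiB × 1,024 bytes/KiB = 319,672.32 bytes
1 kB = 1,000 bytes
319,672.32 / 1,000 = 319.67 kB

319.67 kB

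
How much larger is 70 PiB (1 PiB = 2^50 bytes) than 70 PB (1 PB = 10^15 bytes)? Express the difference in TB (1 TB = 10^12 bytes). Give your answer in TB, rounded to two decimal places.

70 PiB = 70 × 1,125,899,906,842,624 = 78,812,993,478,983,680 bytes
70 PB = 70 × 1,000,000,000,000,000 = 70,000,000,000,000,000 bytes
difference = 8,812,993,478,983,680 bytes
8,812,993,478,983,680 / 1,000,000,000,000 = 8,812.99 TB

8,812.99 TB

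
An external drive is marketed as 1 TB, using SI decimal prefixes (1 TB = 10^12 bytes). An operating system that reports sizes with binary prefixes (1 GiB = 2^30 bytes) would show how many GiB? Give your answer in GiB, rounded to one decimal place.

1 TB = 1 × 10^12 bytes = 1,000,000,000,000 bytes
1 GiB = 2^30 bytes = 1,073,741,824 bytes
1,000,000,000,000 / 1,073,741,824 = 931.3 GiB

931.3 GiB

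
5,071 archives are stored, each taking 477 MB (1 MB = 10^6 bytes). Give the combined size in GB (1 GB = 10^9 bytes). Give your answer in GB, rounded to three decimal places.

Total = 5,071 × 477 MB = 2,418,867 MB
= 2,418,867 × 1,000,000 bytes = 2,418,867,000,000 bytes
1 GB = 1,000,000,000 bytes
2,418,867,000,000 / 1,000,000,000 = 2,418.867 GB

2,418.867 GB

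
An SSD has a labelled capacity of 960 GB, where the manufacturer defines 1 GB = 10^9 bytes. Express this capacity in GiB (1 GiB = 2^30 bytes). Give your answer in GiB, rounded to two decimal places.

894.07 GiB

960 GB = 960 × 10^9 bytes = 960,000,000,000 bytes
1 GiB = 2^30 bytes = 1,073,741,824 bytes
960,000,000,000 / 1,073,741,824 = 894.07 GiB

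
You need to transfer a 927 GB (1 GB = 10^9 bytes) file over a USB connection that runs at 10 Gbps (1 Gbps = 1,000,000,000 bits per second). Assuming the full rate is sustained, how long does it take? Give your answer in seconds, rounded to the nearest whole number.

927 GB = 927,000,000,000 bytes = 7,416,000,000,000 bits
10 Gbps = 10,000,000,000 bits/s
time = 7,416,000,000,000 / 10,000,000,000 = 742 s

742 seconds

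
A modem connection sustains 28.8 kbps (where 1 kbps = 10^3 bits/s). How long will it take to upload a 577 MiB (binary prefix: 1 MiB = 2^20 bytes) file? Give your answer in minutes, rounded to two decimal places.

577 MiB = 605,028,352 bytes = 4,840,226,816 bits
28.8 kbps = 28,800 bits/s
time = 4,840,226,816 / 28,800 = 168,063.431 s
168,063.431 s / 60 = 2,801.06 minutes

2,801.06 minutes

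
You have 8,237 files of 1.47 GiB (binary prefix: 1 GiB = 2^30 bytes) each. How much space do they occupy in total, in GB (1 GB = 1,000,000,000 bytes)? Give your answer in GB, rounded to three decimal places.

13,001.285 GB

Total = 8,237 × 1.47 GiB = 12108.39 GiB
= 12108.39 × 1,073,741,824 bytes = 13,001,284,764,303.36 bytes
1 GB = 1,000,000,000 bytes
13,001,284,764,303.36 / 1,000,000,000 = 13,001.285 GB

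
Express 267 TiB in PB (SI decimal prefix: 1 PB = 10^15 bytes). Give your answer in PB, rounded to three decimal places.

267 TiB = 267 × 2^40 bytes = 293,569,604,616,192 bytes
1 PB = 1,000,000,000,000,000 bytes
293,569,604,616,192 / 1,000,000,000,000,000 = 0.294 PB

0.294 PB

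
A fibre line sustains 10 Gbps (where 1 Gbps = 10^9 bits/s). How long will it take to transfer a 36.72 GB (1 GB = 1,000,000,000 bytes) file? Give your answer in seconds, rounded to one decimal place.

36.72 GB = 36,720,000,000 bytes = 293,760,000,000 bits
10 Gbps = 10,000,000,000 bits/s
time = 293,760,000,000 / 10,000,000,000 = 29.4 s

29.4 seconds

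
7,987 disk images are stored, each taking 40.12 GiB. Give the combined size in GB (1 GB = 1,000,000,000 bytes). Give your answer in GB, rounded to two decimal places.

344,068.16 GB

Total = 7,987 × 40.12 GiB = 320438.44 GiB
= 320438.44 × 1,073,741,824 bytes = 344,068,155,045,314.56 bytes
1 GB = 1,000,000,000 bytes
344,068,155,045,314.56 / 1,000,000,000 = 344,068.16 GB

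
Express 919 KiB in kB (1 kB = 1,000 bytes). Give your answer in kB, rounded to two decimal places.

919 KiB = 919 × 2^10 bytes = 941,056 bytes
1 kB = 1,000 bytes
941,056 / 1,000 = 941.06 kB

941.06 kB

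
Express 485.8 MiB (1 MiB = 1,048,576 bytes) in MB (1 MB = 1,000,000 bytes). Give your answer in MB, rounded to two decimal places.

509.40 MB

485.8 MiB = 485.8 × 2^20 bytes = 509,398,220.8 bytes
1 MB = 10^6 bytes = 1,000,000 bytes
509,398,220.8 / 1,000,000 = 509.40 MB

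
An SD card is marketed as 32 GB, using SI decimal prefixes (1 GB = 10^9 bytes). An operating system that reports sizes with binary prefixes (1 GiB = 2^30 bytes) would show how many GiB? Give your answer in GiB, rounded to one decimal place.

29.8 GiB

32 GB × 1,000,000,000 bytes/GB = 32,000,000,000 bytes
1 GiB = 1,073,741,824 bytes
32,000,000,000 / 1,073,741,824 = 29.8 GiB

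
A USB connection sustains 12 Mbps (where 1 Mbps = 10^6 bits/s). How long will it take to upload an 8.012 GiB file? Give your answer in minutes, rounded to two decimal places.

95.59 minutes

8.012 GiB = 8,602,819,493.888 bytes = 68,822,555,951.104 bits
12 Mbps = 12,000,000 bits/s
time = 68,822,555,951.104 / 12,000,000 = 5,735.213 s
5,735.213 s / 60 = 95.59 minutes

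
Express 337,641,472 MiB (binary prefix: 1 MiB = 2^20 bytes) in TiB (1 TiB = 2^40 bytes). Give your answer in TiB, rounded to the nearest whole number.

322 TiB

337,641,472 MiB × 1,048,576 bytes/MiB = 354,042,744,143,872 bytes
1 TiB = 1,099,511,627,776 bytes
354,042,744,143,872 / 1,099,511,627,776 = 322 TiB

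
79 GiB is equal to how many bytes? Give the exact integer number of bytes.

79 × 1,073,741,824 = 84,825,604,096 bytes  (1 GiB = 2^30 bytes)

84,825,604,096 bytes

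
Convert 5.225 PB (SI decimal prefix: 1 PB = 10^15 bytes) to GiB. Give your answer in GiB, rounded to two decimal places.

4,866,160.45 GiB

5.225 PB = 5.225 × 10^15 bytes = 5,225,000,000,000,000 bytes
1 GiB = 2^30 bytes = 1,073,741,824 bytes
5,225,000,000,000,000 / 1,073,741,824 = 4,866,160.45 GiB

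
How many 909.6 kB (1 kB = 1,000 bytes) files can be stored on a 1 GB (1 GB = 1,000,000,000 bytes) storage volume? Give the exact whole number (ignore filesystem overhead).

1,099

Capacity: 1 GB = 1,000,000,000 bytes
Per item: 909.6 kB = 909,600 bytes
⌊1,000,000,000 / 909,600⌋ = 1,099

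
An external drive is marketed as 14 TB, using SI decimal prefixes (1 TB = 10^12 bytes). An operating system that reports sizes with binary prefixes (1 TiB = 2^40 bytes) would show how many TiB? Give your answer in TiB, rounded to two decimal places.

12.73 TiB

14 TB × 1,000,000,000,000 bytes/TB = 14,000,000,000,000 bytes
1 TiB = 2^40 bytes = 1,099,511,627,776 bytes
14,000,000,000,000 / 1,099,511,627,776 = 12.73 TiB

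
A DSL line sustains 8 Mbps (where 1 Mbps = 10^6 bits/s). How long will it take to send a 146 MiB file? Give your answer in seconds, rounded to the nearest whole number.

146 MiB = 153,092,096 bytes = 1,224,736,768 bits
8 Mbps = 8,000,000 bits/s
time = 1,224,736,768 / 8,000,000 = 153 s

153 seconds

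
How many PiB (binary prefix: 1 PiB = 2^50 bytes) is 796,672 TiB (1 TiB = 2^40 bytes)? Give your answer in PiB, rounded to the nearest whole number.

778 PiB

796,672 TiB = 796,672 × 2^40 bytes = 875,950,127,523,561,472 bytes
1 PiB = 2^50 bytes = 1,125,899,906,842,624 bytes
875,950,127,523,561,472 / 1,125,899,906,842,624 = 778 PiB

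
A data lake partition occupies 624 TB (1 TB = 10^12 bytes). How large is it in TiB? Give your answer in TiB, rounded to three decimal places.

567.525 TiB

624 TB = 624 × 10^12 bytes = 624,000,000,000,000 bytes
1 TiB = 1,099,511,627,776 bytes
624,000,000,000,000 / 1,099,511,627,776 = 567.525 TiB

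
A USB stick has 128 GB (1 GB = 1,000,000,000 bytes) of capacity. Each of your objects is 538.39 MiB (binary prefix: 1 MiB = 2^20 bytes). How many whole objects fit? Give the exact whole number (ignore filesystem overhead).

Capacity: 128 GB = 128,000,000,000 bytes
Per item: 538.39 MiB = 564,542,832.64 bytes
⌊128,000,000,000 / 564,542,832.64⌋ = 226

226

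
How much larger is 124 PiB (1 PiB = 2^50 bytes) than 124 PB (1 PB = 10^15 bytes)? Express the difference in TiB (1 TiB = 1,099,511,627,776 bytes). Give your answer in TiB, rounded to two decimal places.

124 PiB = 124 × 1,125,899,906,842,624 = 139,611,588,448,485,376 bytes
124 PB = 124 × 1,000,000,000,000,000 = 124,000,000,000,000,000 bytes
difference = 15,611,588,448,485,376 bytes
15,611,588,448,485,376 / 1,099,511,627,776 = 14,198.66 TiB

14,198.66 TiB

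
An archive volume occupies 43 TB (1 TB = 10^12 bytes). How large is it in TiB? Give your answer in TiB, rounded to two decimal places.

39.11 TiB

43 TB × 1,000,000,000,000 bytes/TB = 43,000,000,000,000 bytes
1 TiB = 2^40 bytes = 1,099,511,627,776 bytes
43,000,000,000,000 / 1,099,511,627,776 = 39.11 TiB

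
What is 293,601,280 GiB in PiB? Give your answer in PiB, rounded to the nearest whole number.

293,601,280 GiB × 1,073,741,824 bytes/GiB = 315,251,973,915,934,720 bytes
1 PiB = 2^50 bytes = 1,125,899,906,842,624 bytes
315,251,973,915,934,720 / 1,125,899,906,842,624 = 280 PiB

280 PiB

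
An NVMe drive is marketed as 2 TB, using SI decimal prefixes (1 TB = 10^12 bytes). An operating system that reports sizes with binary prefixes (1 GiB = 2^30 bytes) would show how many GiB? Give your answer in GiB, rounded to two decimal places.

2 TB × 1,000,000,000,000 bytes/TB = 2,000,000,000,000 bytes
1 GiB = 2^30 bytes = 1,073,741,824 bytes
2,000,000,000,000 / 1,073,741,824 = 1,862.65 GiB

1,862.65 GiB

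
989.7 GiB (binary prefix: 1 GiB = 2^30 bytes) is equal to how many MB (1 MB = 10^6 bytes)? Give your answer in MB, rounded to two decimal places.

989.7 GiB × 1,073,741,824 bytes/GiB = 1,062,682,283,212.8 bytes
1 MB = 10^6 bytes = 1,000,000 bytes
1,062,682,283,212.8 / 1,000,000 = 1,062,682.28 MB

1,062,682.28 MB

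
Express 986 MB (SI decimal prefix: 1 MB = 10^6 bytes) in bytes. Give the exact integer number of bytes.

986,000,000 bytes

986 × 1,000,000 = 986,000,000 bytes  (1 MB = 10^6 bytes)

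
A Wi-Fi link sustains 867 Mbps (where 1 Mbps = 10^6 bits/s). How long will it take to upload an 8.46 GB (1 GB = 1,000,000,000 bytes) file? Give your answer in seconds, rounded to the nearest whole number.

78 seconds

8.46 GB = 8,460,000,000 bytes = 67,680,000,000 bits
867 Mbps = 867,000,000 bits/s
time = 67,680,000,000 / 867,000,000 = 78 s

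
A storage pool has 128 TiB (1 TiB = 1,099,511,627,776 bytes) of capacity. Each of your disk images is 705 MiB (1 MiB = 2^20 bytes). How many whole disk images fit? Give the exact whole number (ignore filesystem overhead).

Capacity: 128 TiB = 140,737,488,355,328 bytes
Per item: 705 MiB = 739,246,080 bytes
⌊140,737,488,355,328 / 739,246,080⌋ = 190,379

190,379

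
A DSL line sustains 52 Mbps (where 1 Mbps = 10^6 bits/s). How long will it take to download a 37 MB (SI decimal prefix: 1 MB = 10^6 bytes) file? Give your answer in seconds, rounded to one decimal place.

37 MB = 37,000,000 bytes = 296,000,000 bits
52 Mbps = 52,000,000 bits/s
time = 296,000,000 / 52,000,000 = 5.7 s

5.7 seconds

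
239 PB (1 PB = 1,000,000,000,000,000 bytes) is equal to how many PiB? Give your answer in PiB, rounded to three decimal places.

212.275 PiB

239 PB = 239 × 10^15 bytes = 239,000,000,000,000,000 bytes
1 PiB = 2^50 bytes = 1,125,899,906,842,624 bytes
239,000,000,000,000,000 / 1,125,899,906,842,624 = 212.275 PiB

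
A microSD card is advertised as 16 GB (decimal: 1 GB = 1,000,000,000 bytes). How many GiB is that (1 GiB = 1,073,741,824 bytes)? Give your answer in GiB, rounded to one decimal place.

16 GB × 1,000,000,000 bytes/GB = 16,000,000,000 bytes
1 GiB = 2^30 bytes = 1,073,741,824 bytes
16,000,000,000 / 1,073,741,824 = 14.9 GiB

14.9 GiB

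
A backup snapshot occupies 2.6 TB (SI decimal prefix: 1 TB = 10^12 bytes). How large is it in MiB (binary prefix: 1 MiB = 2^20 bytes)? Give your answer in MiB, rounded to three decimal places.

2,479,553.223 MiB

2.6 TB × 1,000,000,000,000 bytes/TB = 2,600,000,000,000 bytes
1 MiB = 2^20 bytes = 1,048,576 bytes
2,600,000,000,000 / 1,048,576 = 2,479,553.223 MiB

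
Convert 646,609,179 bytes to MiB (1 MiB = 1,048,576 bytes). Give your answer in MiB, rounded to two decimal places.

646,609,179 bytes given.
1 MiB = 1,048,576 bytes
646,609,179 / 1,048,576 = 616.65 MiB

616.65 MiB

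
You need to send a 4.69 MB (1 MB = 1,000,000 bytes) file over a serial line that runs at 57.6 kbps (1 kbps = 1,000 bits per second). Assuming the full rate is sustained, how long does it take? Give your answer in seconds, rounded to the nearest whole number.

651 seconds

4.69 MB = 4,690,000 bytes = 37,520,000 bits
57.6 kbps = 57,600 bits/s
time = 37,520,000 / 57,600 = 651 s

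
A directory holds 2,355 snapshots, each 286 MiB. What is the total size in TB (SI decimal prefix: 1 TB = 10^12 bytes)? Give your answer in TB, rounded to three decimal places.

Total = 2,355 × 286 MiB = 673,530 MiB
= 673,530 × 1,048,576 bytes = 706,247,393,280 bytes
1 TB = 1,000,000,000,000 bytes
706,247,393,280 / 1,000,000,000,000 = 0.706 TB

0.706 TB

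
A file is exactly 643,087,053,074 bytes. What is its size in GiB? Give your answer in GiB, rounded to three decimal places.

598.921 GiB

643,087,053,074 bytes given.
1 GiB = 2^30 bytes = 1,073,741,824 bytes
643,087,053,074 / 1,073,741,824 = 598.921 GiB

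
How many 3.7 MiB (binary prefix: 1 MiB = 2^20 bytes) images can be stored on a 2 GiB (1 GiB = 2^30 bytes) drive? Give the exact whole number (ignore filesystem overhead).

Capacity: 2 GiB = 2,147,483,648 bytes
Per item: 3.7 MiB = 3,879,731.2 bytes
⌊2,147,483,648 / 3,879,731.2⌋ = 553

553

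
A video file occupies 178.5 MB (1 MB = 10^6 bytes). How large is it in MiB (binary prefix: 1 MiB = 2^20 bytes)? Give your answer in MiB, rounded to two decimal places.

178.5 MB = 178.5 × 10^6 bytes = 178,500,000 bytes
1 MiB = 2^20 bytes = 1,048,576 bytes
178,500,000 / 1,048,576 = 170.23 MiB

170.23 MiB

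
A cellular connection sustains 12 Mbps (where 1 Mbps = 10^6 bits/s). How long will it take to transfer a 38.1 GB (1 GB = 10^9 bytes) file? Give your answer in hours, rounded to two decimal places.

7.06 hours

38.1 GB = 38,100,000,000 bytes = 304,800,000,000 bits
12 Mbps = 12,000,000 bits/s
time = 304,800,000,000 / 12,000,000 = 25,400.0000 s
25,400.0000 s / 3600 = 7.06 hours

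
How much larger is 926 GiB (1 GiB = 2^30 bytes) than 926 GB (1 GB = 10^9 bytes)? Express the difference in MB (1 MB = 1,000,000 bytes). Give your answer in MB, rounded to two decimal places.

68,284.93 MB

926 GiB = 926 × 1,073,741,824 = 994,284,929,024 bytes
926 GB = 926 × 1,000,000,000 = 926,000,000,000 bytes
difference = 68,284,929,024 bytes
68,284,929,024 / 1,000,000 = 68,284.93 MB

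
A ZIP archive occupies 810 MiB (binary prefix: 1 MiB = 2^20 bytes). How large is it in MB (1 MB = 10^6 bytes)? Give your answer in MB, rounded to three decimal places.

849.347 MB

810 MiB × 1,048,576 bytes/MiB = 849,346,560 bytes
1 MB = 1,000,000 bytes
849,346,560 / 1,000,000 = 849.347 MB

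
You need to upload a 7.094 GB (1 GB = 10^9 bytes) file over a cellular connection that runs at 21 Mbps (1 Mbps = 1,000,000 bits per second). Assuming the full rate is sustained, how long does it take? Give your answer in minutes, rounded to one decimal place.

7.094 GB = 7,094,000,000 bytes = 56,752,000,000 bits
21 Mbps = 21,000,000 bits/s
time = 56,752,000,000 / 21,000,000 = 2,702.48 s
2,702.48 s / 60 = 45.0 minutes

45.0 minutes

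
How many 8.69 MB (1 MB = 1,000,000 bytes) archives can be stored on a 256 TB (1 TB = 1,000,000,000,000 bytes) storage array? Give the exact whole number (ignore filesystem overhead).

29,459,148

Capacity: 256 TB = 256,000,000,000,000 bytes
Per item: 8.69 MB = 8,690,000 bytes
⌊256,000,000,000,000 / 8,690,000⌋ = 29,459,148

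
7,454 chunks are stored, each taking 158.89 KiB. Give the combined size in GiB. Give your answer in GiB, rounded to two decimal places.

1.13 GiB

Total = 7,454 × 158.89 KiB = 1184366.06 KiB
= 1184366.06 × 1,024 bytes = 1,212,790,845.44 bytes
1 GiB = 1,073,741,824 bytes
1,212,790,845.44 / 1,073,741,824 = 1.13 GiB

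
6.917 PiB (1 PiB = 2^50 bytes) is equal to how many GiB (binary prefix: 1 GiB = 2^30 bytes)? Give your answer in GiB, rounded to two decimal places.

7,253,000.19 GiB

6.917 PiB × 1,125,899,906,842,624 bytes/PiB = 7,787,849,655,630,430.208 bytes
1 GiB = 2^30 bytes = 1,073,741,824 bytes
7,787,849,655,630,430.208 / 1,073,741,824 = 7,253,000.19 GiB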